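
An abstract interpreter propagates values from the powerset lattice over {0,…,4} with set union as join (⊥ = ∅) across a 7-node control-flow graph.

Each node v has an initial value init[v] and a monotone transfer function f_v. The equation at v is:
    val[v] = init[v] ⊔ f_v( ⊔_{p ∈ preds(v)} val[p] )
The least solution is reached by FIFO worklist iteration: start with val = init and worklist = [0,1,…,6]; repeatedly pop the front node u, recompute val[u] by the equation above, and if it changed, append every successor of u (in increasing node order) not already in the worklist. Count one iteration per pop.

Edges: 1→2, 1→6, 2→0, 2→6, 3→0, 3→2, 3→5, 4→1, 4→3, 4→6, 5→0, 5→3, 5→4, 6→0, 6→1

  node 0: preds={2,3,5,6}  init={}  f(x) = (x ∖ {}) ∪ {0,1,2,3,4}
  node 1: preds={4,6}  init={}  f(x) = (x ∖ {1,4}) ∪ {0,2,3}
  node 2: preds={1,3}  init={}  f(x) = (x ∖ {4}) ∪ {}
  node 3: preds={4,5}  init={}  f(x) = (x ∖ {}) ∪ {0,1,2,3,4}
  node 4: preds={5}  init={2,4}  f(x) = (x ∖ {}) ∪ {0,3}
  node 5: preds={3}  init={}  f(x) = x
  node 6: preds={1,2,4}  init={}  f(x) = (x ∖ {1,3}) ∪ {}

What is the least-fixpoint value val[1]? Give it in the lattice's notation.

Worklist (16 pops):
  #1 pop 0: in={} → {0,1,2,3,4} (was {}); enqueue []
  #2 pop 1: in={2,4} → {0,2,3} (was {}); enqueue []
  #3 pop 2: in={0,2,3} → {0,2,3} (was {}); enqueue [0]
  #4 pop 3: in={2,4} → {0,1,2,3,4} (was {}); enqueue [2]
  #5 pop 4: in={} → {0,2,3,4} (was {2,4}); enqueue [1,3]
  #6 pop 5: in={0,1,2,3,4} → {0,1,2,3,4} (was {}); enqueue [4]
  #7 pop 6: in={0,2,3,4} → {0,2,4} (was {}); enqueue []
  #8 pop 0: in={0,1,2,3,4} → {0,1,2,3,4} (no change)
  #9 pop 2: in={0,1,2,3,4} → {0,1,2,3} (was {0,2,3}); enqueue [0,6]
  #10 pop 1: in={0,2,3,4} → {0,2,3} (no change)
  #11 pop 3: in={0,1,2,3,4} → {0,1,2,3,4} (no change)
  #12 pop 4: in={0,1,2,3,4} → {0,1,2,3,4} (was {0,2,3,4}); enqueue [1,3]
  #13 pop 0: in={0,1,2,3,4} → {0,1,2,3,4} (no change)
  #14 pop 6: in={0,1,2,3,4} → {0,2,4} (no change)
  #15 pop 1: in={0,1,2,3,4} → {0,2,3} (no change)
  #16 pop 3: in={0,1,2,3,4} → {0,1,2,3,4} (no change)

Fixpoint:
  val[0] = {0,1,2,3,4}
  val[1] = {0,2,3}
  val[2] = {0,1,2,3}
  val[3] = {0,1,2,3,4}
  val[4] = {0,1,2,3,4}
  val[5] = {0,1,2,3,4}
  val[6] = {0,2,4}

{0,2,3}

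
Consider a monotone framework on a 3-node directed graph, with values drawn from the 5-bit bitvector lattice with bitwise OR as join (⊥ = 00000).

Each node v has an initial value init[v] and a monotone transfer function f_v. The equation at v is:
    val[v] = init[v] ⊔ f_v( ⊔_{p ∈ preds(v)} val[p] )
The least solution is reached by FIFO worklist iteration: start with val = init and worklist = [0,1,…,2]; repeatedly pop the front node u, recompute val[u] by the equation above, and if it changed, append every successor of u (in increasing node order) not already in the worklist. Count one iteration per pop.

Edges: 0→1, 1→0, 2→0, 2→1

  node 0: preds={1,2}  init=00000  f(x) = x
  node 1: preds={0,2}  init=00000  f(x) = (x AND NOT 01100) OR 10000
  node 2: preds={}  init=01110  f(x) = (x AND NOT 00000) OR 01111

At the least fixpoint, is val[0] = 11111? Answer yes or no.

Trace (6 dequeues):
  [1] u=0 | in 01110 | out 01110 | prev 00000 | push {}
  [2] u=1 | in 01110 | out 10010 | prev 00000 | push {0}
  [3] u=2 | in 00000 | out 01111 | prev 01110 | push {1}
  [4] u=0 | in 11111 | out 11111 | prev 01110 | push {}
  [5] u=1 | in 11111 | out 10011 | prev 10010 | push {0}
  [6] u=0 | in 11111 | out 11111 | ==

Converged values:
  [0] 11111
  [1] 10011
  [2] 01111

yes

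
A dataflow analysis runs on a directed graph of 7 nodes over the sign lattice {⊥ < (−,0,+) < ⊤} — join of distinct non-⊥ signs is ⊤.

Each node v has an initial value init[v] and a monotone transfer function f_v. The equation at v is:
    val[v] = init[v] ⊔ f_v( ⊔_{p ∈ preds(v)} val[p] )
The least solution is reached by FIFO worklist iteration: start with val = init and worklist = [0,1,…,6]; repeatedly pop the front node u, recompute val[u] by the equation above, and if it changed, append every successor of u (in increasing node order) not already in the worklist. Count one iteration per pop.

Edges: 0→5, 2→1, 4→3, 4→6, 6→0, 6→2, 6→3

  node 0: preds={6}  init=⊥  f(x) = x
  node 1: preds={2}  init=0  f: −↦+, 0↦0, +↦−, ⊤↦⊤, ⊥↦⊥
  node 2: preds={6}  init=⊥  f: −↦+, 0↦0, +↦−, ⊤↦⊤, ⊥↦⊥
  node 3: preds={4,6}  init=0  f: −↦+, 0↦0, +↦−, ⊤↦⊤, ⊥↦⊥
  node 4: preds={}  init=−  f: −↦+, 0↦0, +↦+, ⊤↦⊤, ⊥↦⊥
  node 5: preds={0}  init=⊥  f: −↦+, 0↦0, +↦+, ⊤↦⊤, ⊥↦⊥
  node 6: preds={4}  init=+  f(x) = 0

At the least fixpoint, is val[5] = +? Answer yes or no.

Worklist (13 pops):
  #1 pop 0: in=+ → + (was ⊥); enqueue []
  #2 pop 1: in=⊥ → 0 (no change)
  #3 pop 2: in=+ → − (was ⊥); enqueue [1]
  #4 pop 3: in=⊤ → ⊤ (was 0); enqueue []
  #5 pop 4: in=⊥ → − (no change)
  #6 pop 5: in=+ → + (was ⊥); enqueue []
  #7 pop 6: in=− → ⊤ (was +); enqueue [0,2,3]
  #8 pop 1: in=− → ⊤ (was 0); enqueue []
  #9 pop 0: in=⊤ → ⊤ (was +); enqueue [5]
  #10 pop 2: in=⊤ → ⊤ (was −); enqueue [1]
  #11 pop 3: in=⊤ → ⊤ (no change)
  #12 pop 5: in=⊤ → ⊤ (was +); enqueue []
  #13 pop 1: in=⊤ → ⊤ (no change)

Fixpoint:
  val[0] = ⊤
  val[1] = ⊤
  val[2] = ⊤
  val[3] = ⊤
  val[4] = −
  val[5] = ⊤
  val[6] = ⊤

no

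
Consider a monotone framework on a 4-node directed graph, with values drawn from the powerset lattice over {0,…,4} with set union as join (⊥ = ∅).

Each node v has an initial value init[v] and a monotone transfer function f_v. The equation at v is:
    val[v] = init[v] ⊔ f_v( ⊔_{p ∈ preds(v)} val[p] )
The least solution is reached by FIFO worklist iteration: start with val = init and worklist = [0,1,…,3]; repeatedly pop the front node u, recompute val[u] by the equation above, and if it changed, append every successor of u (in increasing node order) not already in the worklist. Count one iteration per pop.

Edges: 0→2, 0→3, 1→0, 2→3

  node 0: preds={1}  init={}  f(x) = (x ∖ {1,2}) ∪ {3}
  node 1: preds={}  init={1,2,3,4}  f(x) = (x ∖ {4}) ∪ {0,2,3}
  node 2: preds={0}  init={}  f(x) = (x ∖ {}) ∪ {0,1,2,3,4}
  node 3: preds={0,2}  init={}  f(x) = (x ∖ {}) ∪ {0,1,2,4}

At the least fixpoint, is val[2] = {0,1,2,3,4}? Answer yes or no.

yes

Trace (7 dequeues):
  [1] u=0 | in {1,2,3,4} | out {3,4} | prev {} | push {}
  [2] u=1 | in {} | out {0,1,2,3,4} | prev {1,2,3,4} | push {0}
  [3] u=2 | in {3,4} | out {0,1,2,3,4} | prev {} | push {}
  [4] u=3 | in {0,1,2,3,4} | out {0,1,2,3,4} | prev {} | push {}
  [5] u=0 | in {0,1,2,3,4} | out {0,3,4} | prev {3,4} | push {2,3}
  [6] u=2 | in {0,3,4} | out {0,1,2,3,4} | ==
  [7] u=3 | in {0,1,2,3,4} | out {0,1,2,3,4} | ==

Converged values:
  [0] {0,3,4}
  [1] {0,1,2,3,4}
  [2] {0,1,2,3,4}
  [3] {0,1,2,3,4}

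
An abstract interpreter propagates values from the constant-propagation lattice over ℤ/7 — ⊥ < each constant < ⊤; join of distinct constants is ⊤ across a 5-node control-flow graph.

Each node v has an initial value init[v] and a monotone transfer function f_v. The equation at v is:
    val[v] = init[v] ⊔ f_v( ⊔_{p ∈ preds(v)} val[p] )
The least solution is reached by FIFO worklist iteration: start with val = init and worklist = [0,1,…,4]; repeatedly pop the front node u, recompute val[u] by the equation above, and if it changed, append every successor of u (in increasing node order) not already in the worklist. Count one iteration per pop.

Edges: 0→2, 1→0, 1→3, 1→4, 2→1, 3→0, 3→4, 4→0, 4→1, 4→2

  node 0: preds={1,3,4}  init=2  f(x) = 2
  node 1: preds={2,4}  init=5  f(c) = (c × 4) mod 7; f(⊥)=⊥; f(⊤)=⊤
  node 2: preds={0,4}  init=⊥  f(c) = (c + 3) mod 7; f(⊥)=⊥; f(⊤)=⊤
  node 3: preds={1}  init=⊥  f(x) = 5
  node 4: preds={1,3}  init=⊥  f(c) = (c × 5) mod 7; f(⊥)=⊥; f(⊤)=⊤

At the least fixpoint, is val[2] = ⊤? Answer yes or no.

yes

Worklist (13 pops):
  #1 pop 0: in=5 → 2 (no change)
  #2 pop 1: in=⊥ → 5 (no change)
  #3 pop 2: in=2 → 5 (was ⊥); enqueue [1]
  #4 pop 3: in=5 → 5 (was ⊥); enqueue [0]
  #5 pop 4: in=5 → 4 (was ⊥); enqueue [2]
  #6 pop 1: in=⊤ → ⊤ (was 5); enqueue [3,4]
  #7 pop 0: in=⊤ → 2 (no change)
  #8 pop 2: in=⊤ → ⊤ (was 5); enqueue [1]
  #9 pop 3: in=⊤ → 5 (no change)
  #10 pop 4: in=⊤ → ⊤ (was 4); enqueue [0,2]
  #11 pop 1: in=⊤ → ⊤ (no change)
  #12 pop 0: in=⊤ → 2 (no change)
  #13 pop 2: in=⊤ → ⊤ (no change)

Fixpoint:
  val[0] = 2
  val[1] = ⊤
  val[2] = ⊤
  val[3] = 5
  val[4] = ⊤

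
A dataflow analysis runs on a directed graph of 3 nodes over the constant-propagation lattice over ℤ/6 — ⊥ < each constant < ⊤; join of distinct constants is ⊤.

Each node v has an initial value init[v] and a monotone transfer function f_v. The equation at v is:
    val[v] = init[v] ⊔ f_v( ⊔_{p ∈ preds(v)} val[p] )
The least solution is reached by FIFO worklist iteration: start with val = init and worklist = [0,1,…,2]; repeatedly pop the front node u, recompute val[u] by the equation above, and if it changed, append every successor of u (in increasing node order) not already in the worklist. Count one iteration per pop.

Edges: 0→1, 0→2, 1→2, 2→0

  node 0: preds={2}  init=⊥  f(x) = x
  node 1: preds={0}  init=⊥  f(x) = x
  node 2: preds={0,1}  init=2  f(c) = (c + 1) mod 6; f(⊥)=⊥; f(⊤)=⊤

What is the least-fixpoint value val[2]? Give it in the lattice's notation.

⊤

Iteration log — 6 steps:
  step 1. node 0  ⊔preds=2  new=2  old=⊥  +wl: 
  step 2. node 1  ⊔preds=2  new=2  old=⊥  +wl: 
  step 3. node 2  ⊔preds=2  new=⊤  old=2  +wl: 0
  step 4. node 0  ⊔preds=⊤  new=⊤  old=2  +wl: 1,2
  step 5. node 1  ⊔preds=⊤  new=⊤  old=2  +wl: 
  step 6. node 2  ⊔preds=⊤  new=⊤  stable

Least fixpoint reached:
  node 0: ⊤
  node 1: ⊤
  node 2: ⊤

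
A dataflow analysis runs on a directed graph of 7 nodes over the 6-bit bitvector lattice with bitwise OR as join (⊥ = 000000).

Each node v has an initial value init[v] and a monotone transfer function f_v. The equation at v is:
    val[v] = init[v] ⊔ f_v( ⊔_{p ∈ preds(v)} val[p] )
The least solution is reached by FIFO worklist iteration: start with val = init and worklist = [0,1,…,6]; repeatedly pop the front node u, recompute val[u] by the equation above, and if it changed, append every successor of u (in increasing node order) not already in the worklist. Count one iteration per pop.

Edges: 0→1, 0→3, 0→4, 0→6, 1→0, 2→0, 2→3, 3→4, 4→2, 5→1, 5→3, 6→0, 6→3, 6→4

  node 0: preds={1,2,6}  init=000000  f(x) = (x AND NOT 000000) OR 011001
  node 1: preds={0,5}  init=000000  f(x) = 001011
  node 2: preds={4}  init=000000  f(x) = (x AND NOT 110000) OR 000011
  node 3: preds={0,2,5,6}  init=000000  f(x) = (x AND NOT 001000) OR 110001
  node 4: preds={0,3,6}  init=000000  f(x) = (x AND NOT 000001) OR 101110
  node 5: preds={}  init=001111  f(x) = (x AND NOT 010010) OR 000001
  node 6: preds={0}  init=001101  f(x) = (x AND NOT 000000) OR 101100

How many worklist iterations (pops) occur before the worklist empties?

Worklist (16 pops):
  #1 pop 0: in=001101 → 011101 (was 000000); enqueue []
  #2 pop 1: in=011111 → 001011 (was 000000); enqueue [0]
  #3 pop 2: in=000000 → 000011 (was 000000); enqueue []
  #4 pop 3: in=011111 → 110111 (was 000000); enqueue []
  #5 pop 4: in=111111 → 111110 (was 000000); enqueue [2]
  #6 pop 5: in=000000 → 001111 (no change)
  #7 pop 6: in=011101 → 111101 (was 001101); enqueue [3,4]
  #8 pop 0: in=111111 → 111111 (was 011101); enqueue [1,6]
  #9 pop 2: in=111110 → 001111 (was 000011); enqueue [0]
  #10 pop 3: in=111111 → 110111 (no change)
  #11 pop 4: in=111111 → 111110 (no change)
  #12 pop 1: in=111111 → 001011 (no change)
  #13 pop 6: in=111111 → 111111 (was 111101); enqueue [3,4]
  #14 pop 0: in=111111 → 111111 (no change)
  #15 pop 3: in=111111 → 110111 (no change)
  #16 pop 4: in=111111 → 111110 (no change)

Fixpoint:
  val[0] = 111111
  val[1] = 001011
  val[2] = 001111
  val[3] = 110111
  val[4] = 111110
  val[5] = 001111
  val[6] = 111111

16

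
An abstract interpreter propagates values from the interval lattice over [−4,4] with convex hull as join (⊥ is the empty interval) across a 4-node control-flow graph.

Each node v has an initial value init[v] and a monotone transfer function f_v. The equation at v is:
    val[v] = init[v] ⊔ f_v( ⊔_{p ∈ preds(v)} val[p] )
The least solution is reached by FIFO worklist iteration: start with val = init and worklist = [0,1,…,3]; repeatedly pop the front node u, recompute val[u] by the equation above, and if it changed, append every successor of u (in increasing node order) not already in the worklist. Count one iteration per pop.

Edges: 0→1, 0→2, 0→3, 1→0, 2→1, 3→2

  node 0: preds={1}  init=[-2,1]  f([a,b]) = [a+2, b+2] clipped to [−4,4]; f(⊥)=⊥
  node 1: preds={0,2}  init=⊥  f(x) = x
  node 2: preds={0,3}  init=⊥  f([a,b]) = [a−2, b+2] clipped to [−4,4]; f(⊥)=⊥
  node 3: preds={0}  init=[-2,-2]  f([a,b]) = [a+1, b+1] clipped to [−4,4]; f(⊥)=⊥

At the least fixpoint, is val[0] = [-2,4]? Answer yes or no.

yes

Iteration log — 13 steps:
  step 1. node 0  ⊔preds=⊥  new=[-2,1]  stable
  step 2. node 1  ⊔preds=[-2,1]  new=[-2,1]  old=⊥  +wl: 0
  step 3. node 2  ⊔preds=[-2,1]  new=[-4,3]  old=⊥  +wl: 1
  step 4. node 3  ⊔preds=[-2,1]  new=[-2,2]  old=[-2,-2]  +wl: 2
  step 5. node 0  ⊔preds=[-2,1]  new=[-2,3]  old=[-2,1]  +wl: 3
  step 6. node 1  ⊔preds=[-4,3]  new=[-4,3]  old=[-2,1]  +wl: 0
  step 7. node 2  ⊔preds=[-2,3]  new=[-4,4]  old=[-4,3]  +wl: 1
  step 8. node 3  ⊔preds=[-2,3]  new=[-2,4]  old=[-2,2]  +wl: 2
  step 9. node 0  ⊔preds=[-4,3]  new=[-2,4]  old=[-2,3]  +wl: 3
  step 10. node 1  ⊔preds=[-4,4]  new=[-4,4]  old=[-4,3]  +wl: 0
  step 11. node 2  ⊔preds=[-2,4]  new=[-4,4]  stable
  step 12. node 3  ⊔preds=[-2,4]  new=[-2,4]  stable
  step 13. node 0  ⊔preds=[-4,4]  new=[-2,4]  stable

Least fixpoint reached:
  node 0: [-2,4]
  node 1: [-4,4]
  node 2: [-4,4]
  node 3: [-2,4]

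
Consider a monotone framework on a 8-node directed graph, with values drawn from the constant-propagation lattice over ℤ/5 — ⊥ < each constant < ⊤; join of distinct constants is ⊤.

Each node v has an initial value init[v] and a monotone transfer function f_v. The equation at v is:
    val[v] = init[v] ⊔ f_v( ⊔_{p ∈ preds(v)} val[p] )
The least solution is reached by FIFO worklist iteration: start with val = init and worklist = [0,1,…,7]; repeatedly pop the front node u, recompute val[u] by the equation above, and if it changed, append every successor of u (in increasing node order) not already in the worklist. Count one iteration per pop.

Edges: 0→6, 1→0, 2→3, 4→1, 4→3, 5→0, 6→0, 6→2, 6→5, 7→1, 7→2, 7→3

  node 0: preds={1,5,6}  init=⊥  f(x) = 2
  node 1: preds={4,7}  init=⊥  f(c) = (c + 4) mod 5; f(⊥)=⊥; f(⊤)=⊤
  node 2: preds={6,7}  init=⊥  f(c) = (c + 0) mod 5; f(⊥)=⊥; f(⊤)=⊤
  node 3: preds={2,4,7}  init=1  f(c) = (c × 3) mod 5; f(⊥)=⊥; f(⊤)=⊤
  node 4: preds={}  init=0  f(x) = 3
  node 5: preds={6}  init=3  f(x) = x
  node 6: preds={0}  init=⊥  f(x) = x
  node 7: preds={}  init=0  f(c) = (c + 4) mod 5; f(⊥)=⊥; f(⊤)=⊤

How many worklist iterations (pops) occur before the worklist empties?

Iteration log — 15 steps:
  step 1. node 0  ⊔preds=3  new=2  old=⊥  +wl: 
  step 2. node 1  ⊔preds=0  new=4  old=⊥  +wl: 0
  step 3. node 2  ⊔preds=0  new=0  old=⊥  +wl: 
  step 4. node 3  ⊔preds=0  new=⊤  old=1  +wl: 
  step 5. node 4  ⊔preds=⊥  new=⊤  old=0  +wl: 1,3
  step 6. node 5  ⊔preds=⊥  new=3  stable
  step 7. node 6  ⊔preds=2  new=2  old=⊥  +wl: 2,5
  step 8. node 7  ⊔preds=⊥  new=0  stable
  step 9. node 0  ⊔preds=⊤  new=2  stable
  step 10. node 1  ⊔preds=⊤  new=⊤  old=4  +wl: 0
  step 11. node 3  ⊔preds=⊤  new=⊤  stable
  step 12. node 2  ⊔preds=⊤  new=⊤  old=0  +wl: 3
  step 13. node 5  ⊔preds=2  new=⊤  old=3  +wl: 
  step 14. node 0  ⊔preds=⊤  new=2  stable
  step 15. node 3  ⊔preds=⊤  new=⊤  stable

Least fixpoint reached:
  node 0: 2
  node 1: ⊤
  node 2: ⊤
  node 3: ⊤
  node 4: ⊤
  node 5: ⊤
  node 6: 2
  node 7: 0

15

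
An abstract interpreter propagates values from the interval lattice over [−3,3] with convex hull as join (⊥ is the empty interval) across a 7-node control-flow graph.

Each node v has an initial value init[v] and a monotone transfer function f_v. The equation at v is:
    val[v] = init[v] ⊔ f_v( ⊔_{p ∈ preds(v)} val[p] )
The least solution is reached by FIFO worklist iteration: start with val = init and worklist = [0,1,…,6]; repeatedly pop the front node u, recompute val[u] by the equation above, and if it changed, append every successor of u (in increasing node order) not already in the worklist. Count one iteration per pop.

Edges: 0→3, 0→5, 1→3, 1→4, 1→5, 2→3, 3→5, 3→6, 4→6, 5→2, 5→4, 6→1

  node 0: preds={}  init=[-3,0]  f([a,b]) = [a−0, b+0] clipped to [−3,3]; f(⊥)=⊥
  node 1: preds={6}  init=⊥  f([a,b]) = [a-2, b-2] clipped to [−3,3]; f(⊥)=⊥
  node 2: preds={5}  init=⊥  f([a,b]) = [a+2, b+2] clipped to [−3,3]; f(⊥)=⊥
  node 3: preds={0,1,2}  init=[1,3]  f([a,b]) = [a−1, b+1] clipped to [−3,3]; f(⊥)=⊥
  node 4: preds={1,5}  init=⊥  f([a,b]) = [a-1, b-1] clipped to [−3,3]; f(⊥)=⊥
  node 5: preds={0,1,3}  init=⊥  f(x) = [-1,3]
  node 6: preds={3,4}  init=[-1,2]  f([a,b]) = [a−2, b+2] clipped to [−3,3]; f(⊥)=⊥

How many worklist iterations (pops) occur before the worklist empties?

Trace (14 dequeues):
  [1] u=0 | in ⊥ | out [-3,0] | ==
  [2] u=1 | in [-1,2] | out [-3,0] | prev ⊥ | push {}
  [3] u=2 | in ⊥ | out ⊥ | ==
  [4] u=3 | in [-3,0] | out [-3,3] | prev [1,3] | push {}
  [5] u=4 | in [-3,0] | out [-3,-1] | prev ⊥ | push {}
  [6] u=5 | in [-3,3] | out [-1,3] | prev ⊥ | push {2,4}
  [7] u=6 | in [-3,3] | out [-3,3] | prev [-1,2] | push {1}
  [8] u=2 | in [-1,3] | out [1,3] | prev ⊥ | push {3}
  [9] u=4 | in [-3,3] | out [-3,2] | prev [-3,-1] | push {6}
  [10] u=1 | in [-3,3] | out [-3,1] | prev [-3,0] | push {4,5}
  [11] u=3 | in [-3,3] | out [-3,3] | ==
  [12] u=6 | in [-3,3] | out [-3,3] | ==
  [13] u=4 | in [-3,3] | out [-3,2] | ==
  [14] u=5 | in [-3,3] | out [-1,3] | ==

Converged values:
  [0] [-3,0]
  [1] [-3,1]
  [2] [1,3]
  [3] [-3,3]
  [4] [-3,2]
  [5] [-1,3]
  [6] [-3,3]

14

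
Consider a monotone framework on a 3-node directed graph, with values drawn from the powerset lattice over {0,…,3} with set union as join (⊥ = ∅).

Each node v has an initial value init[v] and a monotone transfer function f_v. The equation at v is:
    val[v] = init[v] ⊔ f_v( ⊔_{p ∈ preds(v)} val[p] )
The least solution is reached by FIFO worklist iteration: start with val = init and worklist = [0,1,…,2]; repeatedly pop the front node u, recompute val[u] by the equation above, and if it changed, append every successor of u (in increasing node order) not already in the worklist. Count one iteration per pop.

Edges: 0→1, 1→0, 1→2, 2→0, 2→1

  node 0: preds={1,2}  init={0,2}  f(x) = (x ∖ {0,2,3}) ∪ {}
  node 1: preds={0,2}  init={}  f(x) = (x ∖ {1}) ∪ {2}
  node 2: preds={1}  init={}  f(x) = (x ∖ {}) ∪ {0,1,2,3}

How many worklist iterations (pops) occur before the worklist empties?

7

Iteration log — 7 steps:
  step 1. node 0  ⊔preds={}  new={0,2}  stable
  step 2. node 1  ⊔preds={0,2}  new={0,2}  old={}  +wl: 0
  step 3. node 2  ⊔preds={0,2}  new={0,1,2,3}  old={}  +wl: 1
  step 4. node 0  ⊔preds={0,1,2,3}  new={0,1,2}  old={0,2}  +wl: 
  step 5. node 1  ⊔preds={0,1,2,3}  new={0,2,3}  old={0,2}  +wl: 0,2
  step 6. node 0  ⊔preds={0,1,2,3}  new={0,1,2}  stable
  step 7. node 2  ⊔preds={0,2,3}  new={0,1,2,3}  stable

Least fixpoint reached:
  node 0: {0,1,2}
  node 1: {0,2,3}
  node 2: {0,1,2,3}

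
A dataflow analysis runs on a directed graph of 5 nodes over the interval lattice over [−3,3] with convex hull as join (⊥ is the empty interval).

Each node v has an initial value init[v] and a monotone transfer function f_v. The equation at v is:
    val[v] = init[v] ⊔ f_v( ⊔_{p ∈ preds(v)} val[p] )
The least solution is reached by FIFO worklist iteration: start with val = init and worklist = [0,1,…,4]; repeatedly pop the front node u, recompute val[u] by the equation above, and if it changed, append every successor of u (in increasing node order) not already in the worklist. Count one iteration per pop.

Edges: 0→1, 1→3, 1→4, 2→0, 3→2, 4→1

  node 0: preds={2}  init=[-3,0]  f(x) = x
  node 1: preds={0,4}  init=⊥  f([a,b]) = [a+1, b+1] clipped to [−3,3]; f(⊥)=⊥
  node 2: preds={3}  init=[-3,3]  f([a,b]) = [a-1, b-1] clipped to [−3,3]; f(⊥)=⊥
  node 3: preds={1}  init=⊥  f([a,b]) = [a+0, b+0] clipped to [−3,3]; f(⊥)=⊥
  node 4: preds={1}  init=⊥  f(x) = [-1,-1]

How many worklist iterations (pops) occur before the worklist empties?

Trace (7 dequeues):
  [1] u=0 | in [-3,3] | out [-3,3] | prev [-3,0] | push {}
  [2] u=1 | in [-3,3] | out [-2,3] | prev ⊥ | push {}
  [3] u=2 | in ⊥ | out [-3,3] | ==
  [4] u=3 | in [-2,3] | out [-2,3] | prev ⊥ | push {2}
  [5] u=4 | in [-2,3] | out [-1,-1] | prev ⊥ | push {1}
  [6] u=2 | in [-2,3] | out [-3,3] | ==
  [7] u=1 | in [-3,3] | out [-2,3] | ==

Converged values:
  [0] [-3,3]
  [1] [-2,3]
  [2] [-3,3]
  [3] [-2,3]
  [4] [-1,-1]

7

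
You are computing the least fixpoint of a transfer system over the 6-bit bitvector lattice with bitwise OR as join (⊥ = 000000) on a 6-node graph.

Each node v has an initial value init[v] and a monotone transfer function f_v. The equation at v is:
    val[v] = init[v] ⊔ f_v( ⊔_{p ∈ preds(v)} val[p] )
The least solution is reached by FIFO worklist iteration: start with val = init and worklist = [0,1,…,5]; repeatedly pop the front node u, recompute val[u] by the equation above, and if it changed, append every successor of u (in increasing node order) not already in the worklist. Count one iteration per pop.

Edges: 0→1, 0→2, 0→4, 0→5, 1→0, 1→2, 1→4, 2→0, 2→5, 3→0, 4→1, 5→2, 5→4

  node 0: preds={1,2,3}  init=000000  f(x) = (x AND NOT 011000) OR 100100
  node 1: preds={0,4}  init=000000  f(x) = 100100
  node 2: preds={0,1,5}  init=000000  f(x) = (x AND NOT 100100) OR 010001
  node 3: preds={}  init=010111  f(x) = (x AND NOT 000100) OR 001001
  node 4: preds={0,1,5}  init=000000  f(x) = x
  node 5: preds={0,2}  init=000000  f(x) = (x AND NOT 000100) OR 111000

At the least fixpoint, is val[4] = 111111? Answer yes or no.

Trace (13 dequeues):
  [1] u=0 | in 010111 | out 100111 | prev 000000 | push {}
  [2] u=1 | in 100111 | out 100100 | prev 000000 | push {0}
  [3] u=2 | in 100111 | out 010011 | prev 000000 | push {}
  [4] u=3 | in 000000 | out 011111 | prev 010111 | push {}
  [5] u=4 | in 100111 | out 100111 | prev 000000 | push {1}
  [6] u=5 | in 110111 | out 111011 | prev 000000 | push {2,4}
  [7] u=0 | in 111111 | out 100111 | ==
  [8] u=1 | in 100111 | out 100100 | ==
  [9] u=2 | in 111111 | out 011011 | prev 010011 | push {0,5}
  [10] u=4 | in 111111 | out 111111 | prev 100111 | push {1}
  [11] u=0 | in 111111 | out 100111 | ==
  [12] u=5 | in 111111 | out 111011 | ==
  [13] u=1 | in 111111 | out 100100 | ==

Converged values:
  [0] 100111
  [1] 100100
  [2] 011011
  [3] 011111
  [4] 111111
  [5] 111011

yes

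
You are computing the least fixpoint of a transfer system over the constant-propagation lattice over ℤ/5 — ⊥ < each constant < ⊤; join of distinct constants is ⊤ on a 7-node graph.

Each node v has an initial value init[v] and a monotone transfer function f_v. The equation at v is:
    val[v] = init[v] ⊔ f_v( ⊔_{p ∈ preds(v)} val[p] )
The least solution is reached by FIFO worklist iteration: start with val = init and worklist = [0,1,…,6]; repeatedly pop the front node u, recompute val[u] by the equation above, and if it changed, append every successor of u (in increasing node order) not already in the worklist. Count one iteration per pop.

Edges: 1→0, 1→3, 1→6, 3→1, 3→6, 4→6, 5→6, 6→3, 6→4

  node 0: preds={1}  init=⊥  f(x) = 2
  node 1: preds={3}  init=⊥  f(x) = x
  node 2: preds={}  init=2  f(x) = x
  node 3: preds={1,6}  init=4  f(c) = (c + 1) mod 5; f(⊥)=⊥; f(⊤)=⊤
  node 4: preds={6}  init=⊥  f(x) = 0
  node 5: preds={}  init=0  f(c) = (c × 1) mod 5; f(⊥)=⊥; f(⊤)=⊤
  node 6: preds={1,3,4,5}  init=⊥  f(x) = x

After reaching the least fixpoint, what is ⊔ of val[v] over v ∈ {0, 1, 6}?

⊤

Worklist (13 pops):
  #1 pop 0: in=⊥ → 2 (was ⊥); enqueue []
  #2 pop 1: in=4 → 4 (was ⊥); enqueue [0]
  #3 pop 2: in=⊥ → 2 (no change)
  #4 pop 3: in=4 → ⊤ (was 4); enqueue [1]
  #5 pop 4: in=⊥ → 0 (was ⊥); enqueue []
  #6 pop 5: in=⊥ → 0 (no change)
  #7 pop 6: in=⊤ → ⊤ (was ⊥); enqueue [3,4]
  #8 pop 0: in=4 → 2 (no change)
  #9 pop 1: in=⊤ → ⊤ (was 4); enqueue [0,6]
  #10 pop 3: in=⊤ → ⊤ (no change)
  #11 pop 4: in=⊤ → 0 (no change)
  #12 pop 0: in=⊤ → 2 (no change)
  #13 pop 6: in=⊤ → ⊤ (no change)

Fixpoint:
  val[0] = 2
  val[1] = ⊤
  val[2] = 2
  val[3] = ⊤
  val[4] = 0
  val[5] = 0
  val[6] = ⊤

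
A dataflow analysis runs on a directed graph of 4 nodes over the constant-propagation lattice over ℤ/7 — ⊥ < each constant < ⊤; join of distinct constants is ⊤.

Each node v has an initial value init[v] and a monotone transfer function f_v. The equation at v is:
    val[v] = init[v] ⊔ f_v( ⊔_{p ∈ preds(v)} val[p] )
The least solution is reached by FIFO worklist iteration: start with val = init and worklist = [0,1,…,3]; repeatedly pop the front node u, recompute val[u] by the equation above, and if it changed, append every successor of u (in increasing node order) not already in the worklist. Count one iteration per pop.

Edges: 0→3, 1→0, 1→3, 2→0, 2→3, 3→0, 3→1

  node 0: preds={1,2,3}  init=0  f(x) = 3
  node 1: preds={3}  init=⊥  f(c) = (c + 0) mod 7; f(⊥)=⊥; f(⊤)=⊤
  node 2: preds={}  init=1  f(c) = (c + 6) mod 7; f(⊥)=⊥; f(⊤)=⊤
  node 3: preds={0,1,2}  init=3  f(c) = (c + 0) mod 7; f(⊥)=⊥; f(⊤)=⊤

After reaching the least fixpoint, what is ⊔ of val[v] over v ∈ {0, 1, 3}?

⊤

Worklist (8 pops):
  #1 pop 0: in=⊤ → ⊤ (was 0); enqueue []
  #2 pop 1: in=3 → 3 (was ⊥); enqueue [0]
  #3 pop 2: in=⊥ → 1 (no change)
  #4 pop 3: in=⊤ → ⊤ (was 3); enqueue [1]
  #5 pop 0: in=⊤ → ⊤ (no change)
  #6 pop 1: in=⊤ → ⊤ (was 3); enqueue [0,3]
  #7 pop 0: in=⊤ → ⊤ (no change)
  #8 pop 3: in=⊤ → ⊤ (no change)

Fixpoint:
  val[0] = ⊤
  val[1] = ⊤
  val[2] = 1
  val[3] = ⊤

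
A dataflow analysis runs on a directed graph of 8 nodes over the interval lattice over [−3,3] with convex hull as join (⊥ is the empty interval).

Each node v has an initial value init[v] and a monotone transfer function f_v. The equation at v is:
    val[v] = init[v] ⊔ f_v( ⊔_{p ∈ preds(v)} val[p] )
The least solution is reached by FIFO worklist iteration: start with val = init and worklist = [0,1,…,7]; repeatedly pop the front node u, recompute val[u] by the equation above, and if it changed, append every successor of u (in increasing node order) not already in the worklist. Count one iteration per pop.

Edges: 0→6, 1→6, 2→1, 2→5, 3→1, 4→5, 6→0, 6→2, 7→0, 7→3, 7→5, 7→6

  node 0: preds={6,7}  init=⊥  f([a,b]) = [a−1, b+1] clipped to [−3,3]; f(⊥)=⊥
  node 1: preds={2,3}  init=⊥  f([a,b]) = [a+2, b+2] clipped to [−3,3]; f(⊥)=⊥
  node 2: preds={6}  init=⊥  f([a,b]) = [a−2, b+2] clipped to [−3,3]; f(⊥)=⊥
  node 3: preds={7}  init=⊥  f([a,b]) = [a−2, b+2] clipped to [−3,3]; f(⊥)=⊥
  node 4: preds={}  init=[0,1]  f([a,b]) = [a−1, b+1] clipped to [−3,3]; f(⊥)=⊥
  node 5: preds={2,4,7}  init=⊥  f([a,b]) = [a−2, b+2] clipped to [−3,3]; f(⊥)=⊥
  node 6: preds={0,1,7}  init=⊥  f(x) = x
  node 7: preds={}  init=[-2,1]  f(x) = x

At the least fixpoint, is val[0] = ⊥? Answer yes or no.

Worklist (16 pops):
  #1 pop 0: in=[-2,1] → [-3,2] (was ⊥); enqueue []
  #2 pop 1: in=⊥ → ⊥ (no change)
  #3 pop 2: in=⊥ → ⊥ (no change)
  #4 pop 3: in=[-2,1] → [-3,3] (was ⊥); enqueue [1]
  #5 pop 4: in=⊥ → [0,1] (no change)
  #6 pop 5: in=[-2,1] → [-3,3] (was ⊥); enqueue []
  #7 pop 6: in=[-3,2] → [-3,2] (was ⊥); enqueue [0,2]
  #8 pop 7: in=⊥ → [-2,1] (no change)
  #9 pop 1: in=[-3,3] → [-1,3] (was ⊥); enqueue [6]
  #10 pop 0: in=[-3,2] → [-3,3] (was [-3,2]); enqueue []
  #11 pop 2: in=[-3,2] → [-3,3] (was ⊥); enqueue [1,5]
  #12 pop 6: in=[-3,3] → [-3,3] (was [-3,2]); enqueue [0,2]
  #13 pop 1: in=[-3,3] → [-1,3] (no change)
  #14 pop 5: in=[-3,3] → [-3,3] (no change)
  #15 pop 0: in=[-3,3] → [-3,3] (no change)
  #16 pop 2: in=[-3,3] → [-3,3] (no change)

Fixpoint:
  val[0] = [-3,3]
  val[1] = [-1,3]
  val[2] = [-3,3]
  val[3] = [-3,3]
  val[4] = [0,1]
  val[5] = [-3,3]
  val[6] = [-3,3]
  val[7] = [-2,1]

no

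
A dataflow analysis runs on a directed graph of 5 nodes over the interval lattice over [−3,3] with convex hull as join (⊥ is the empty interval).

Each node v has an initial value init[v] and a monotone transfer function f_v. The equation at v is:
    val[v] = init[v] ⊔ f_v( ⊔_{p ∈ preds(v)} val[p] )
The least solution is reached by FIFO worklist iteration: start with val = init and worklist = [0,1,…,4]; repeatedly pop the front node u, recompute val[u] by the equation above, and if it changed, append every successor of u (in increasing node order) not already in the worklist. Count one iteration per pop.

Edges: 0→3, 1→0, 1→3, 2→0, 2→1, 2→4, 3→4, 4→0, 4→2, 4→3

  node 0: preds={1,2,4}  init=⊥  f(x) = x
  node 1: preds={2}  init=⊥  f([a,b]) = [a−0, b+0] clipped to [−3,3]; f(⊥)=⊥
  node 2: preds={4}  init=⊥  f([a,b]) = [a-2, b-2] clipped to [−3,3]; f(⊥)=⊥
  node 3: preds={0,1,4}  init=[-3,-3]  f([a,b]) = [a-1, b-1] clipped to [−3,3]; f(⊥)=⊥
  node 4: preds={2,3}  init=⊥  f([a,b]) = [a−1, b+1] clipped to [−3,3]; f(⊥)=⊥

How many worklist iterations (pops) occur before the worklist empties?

Worklist (13 pops):
  #1 pop 0: in=⊥ → ⊥ (no change)
  #2 pop 1: in=⊥ → ⊥ (no change)
  #3 pop 2: in=⊥ → ⊥ (no change)
  #4 pop 3: in=⊥ → [-3,-3] (no change)
  #5 pop 4: in=[-3,-3] → [-3,-2] (was ⊥); enqueue [0,2,3]
  #6 pop 0: in=[-3,-2] → [-3,-2] (was ⊥); enqueue []
  #7 pop 2: in=[-3,-2] → [-3,-3] (was ⊥); enqueue [0,1,4]
  #8 pop 3: in=[-3,-2] → [-3,-3] (no change)
  #9 pop 0: in=[-3,-2] → [-3,-2] (no change)
  #10 pop 1: in=[-3,-3] → [-3,-3] (was ⊥); enqueue [0,3]
  #11 pop 4: in=[-3,-3] → [-3,-2] (no change)
  #12 pop 0: in=[-3,-2] → [-3,-2] (no change)
  #13 pop 3: in=[-3,-2] → [-3,-3] (no change)

Fixpoint:
  val[0] = [-3,-2]
  val[1] = [-3,-3]
  val[2] = [-3,-3]
  val[3] = [-3,-3]
  val[4] = [-3,-2]

13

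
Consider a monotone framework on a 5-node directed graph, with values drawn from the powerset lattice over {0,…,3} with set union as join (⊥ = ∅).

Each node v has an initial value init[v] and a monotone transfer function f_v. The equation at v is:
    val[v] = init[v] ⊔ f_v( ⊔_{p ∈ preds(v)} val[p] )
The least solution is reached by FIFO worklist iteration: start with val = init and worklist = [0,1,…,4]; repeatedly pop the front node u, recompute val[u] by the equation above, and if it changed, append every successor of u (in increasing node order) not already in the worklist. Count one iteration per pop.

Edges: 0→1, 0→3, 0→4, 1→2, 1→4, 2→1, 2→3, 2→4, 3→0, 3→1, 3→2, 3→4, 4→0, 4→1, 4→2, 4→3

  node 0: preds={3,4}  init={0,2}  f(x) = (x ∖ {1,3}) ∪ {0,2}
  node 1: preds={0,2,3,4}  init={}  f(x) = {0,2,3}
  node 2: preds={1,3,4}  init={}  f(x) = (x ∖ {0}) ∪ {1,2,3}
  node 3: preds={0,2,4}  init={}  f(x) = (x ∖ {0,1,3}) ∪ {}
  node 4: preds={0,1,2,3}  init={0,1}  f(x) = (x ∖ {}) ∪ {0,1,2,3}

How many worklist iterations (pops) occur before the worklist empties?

9

Iteration log — 9 steps:
  step 1. node 0  ⊔preds={0,1}  new={0,2}  stable
  step 2. node 1  ⊔preds={0,1,2}  new={0,2,3}  old={}  +wl: 
  step 3. node 2  ⊔preds={0,1,2,3}  new={1,2,3}  old={}  +wl: 1
  step 4. node 3  ⊔preds={0,1,2,3}  new={2}  old={}  +wl: 0,2
  step 5. node 4  ⊔preds={0,1,2,3}  new={0,1,2,3}  old={0,1}  +wl: 3
  step 6. node 1  ⊔preds={0,1,2,3}  new={0,2,3}  stable
  step 7. node 0  ⊔preds={0,1,2,3}  new={0,2}  stable
  step 8. node 2  ⊔preds={0,1,2,3}  new={1,2,3}  stable
  step 9. node 3  ⊔preds={0,1,2,3}  new={2}  stable

Least fixpoint reached:
  node 0: {0,2}
  node 1: {0,2,3}
  node 2: {1,2,3}
  node 3: {2}
  node 4: {0,1,2,3}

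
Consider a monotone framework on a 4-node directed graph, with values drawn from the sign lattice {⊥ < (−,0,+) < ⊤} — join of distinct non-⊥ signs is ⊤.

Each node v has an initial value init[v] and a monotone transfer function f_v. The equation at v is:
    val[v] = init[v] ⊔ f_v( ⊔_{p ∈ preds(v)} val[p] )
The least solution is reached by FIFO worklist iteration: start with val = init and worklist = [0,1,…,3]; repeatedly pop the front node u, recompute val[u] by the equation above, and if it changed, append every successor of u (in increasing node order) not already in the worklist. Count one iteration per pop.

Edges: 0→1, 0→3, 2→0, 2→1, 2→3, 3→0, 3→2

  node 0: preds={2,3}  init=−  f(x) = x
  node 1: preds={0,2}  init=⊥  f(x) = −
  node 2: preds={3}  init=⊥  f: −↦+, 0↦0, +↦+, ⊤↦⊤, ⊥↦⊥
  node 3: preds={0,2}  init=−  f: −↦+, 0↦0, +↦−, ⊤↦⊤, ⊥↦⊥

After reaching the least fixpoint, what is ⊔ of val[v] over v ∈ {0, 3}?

Iteration log — 10 steps:
  step 1. node 0  ⊔preds=−  new=−  stable
  step 2. node 1  ⊔preds=−  new=−  old=⊥  +wl: 
  step 3. node 2  ⊔preds=−  new=+  old=⊥  +wl: 0,1
  step 4. node 3  ⊔preds=⊤  new=⊤  old=−  +wl: 2
  step 5. node 0  ⊔preds=⊤  new=⊤  old=−  +wl: 3
  step 6. node 1  ⊔preds=⊤  new=−  stable
  step 7. node 2  ⊔preds=⊤  new=⊤  old=+  +wl: 0,1
  step 8. node 3  ⊔preds=⊤  new=⊤  stable
  step 9. node 0  ⊔preds=⊤  new=⊤  stable
  step 10. node 1  ⊔preds=⊤  new=−  stable

Least fixpoint reached:
  node 0: ⊤
  node 1: −
  node 2: ⊤
  node 3: ⊤

⊤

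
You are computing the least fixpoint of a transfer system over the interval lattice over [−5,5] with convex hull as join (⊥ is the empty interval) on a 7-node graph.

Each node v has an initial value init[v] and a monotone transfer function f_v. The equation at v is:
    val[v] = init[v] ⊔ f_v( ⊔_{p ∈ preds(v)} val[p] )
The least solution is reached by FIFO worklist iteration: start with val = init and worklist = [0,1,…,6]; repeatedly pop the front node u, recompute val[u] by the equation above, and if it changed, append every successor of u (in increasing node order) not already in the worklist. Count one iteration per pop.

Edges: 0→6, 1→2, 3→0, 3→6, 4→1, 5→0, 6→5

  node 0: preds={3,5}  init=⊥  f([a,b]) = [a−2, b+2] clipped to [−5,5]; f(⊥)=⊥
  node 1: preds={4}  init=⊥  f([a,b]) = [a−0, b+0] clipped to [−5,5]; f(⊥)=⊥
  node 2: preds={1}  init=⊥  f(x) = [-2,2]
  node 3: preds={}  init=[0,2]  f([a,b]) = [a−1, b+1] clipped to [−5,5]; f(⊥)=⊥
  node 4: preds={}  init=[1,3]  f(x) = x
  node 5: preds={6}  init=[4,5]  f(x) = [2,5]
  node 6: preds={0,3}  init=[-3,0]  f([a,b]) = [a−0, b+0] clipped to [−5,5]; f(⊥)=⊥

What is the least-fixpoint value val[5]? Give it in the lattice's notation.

Iteration log — 9 steps:
  step 1. node 0  ⊔preds=[0,5]  new=[-2,5]  old=⊥  +wl: 
  step 2. node 1  ⊔preds=[1,3]  new=[1,3]  old=⊥  +wl: 
  step 3. node 2  ⊔preds=[1,3]  new=[-2,2]  old=⊥  +wl: 
  step 4. node 3  ⊔preds=⊥  new=[0,2]  stable
  step 5. node 4  ⊔preds=⊥  new=[1,3]  stable
  step 6. node 5  ⊔preds=[-3,0]  new=[2,5]  old=[4,5]  +wl: 0
  step 7. node 6  ⊔preds=[-2,5]  new=[-3,5]  old=[-3,0]  +wl: 5
  step 8. node 0  ⊔preds=[0,5]  new=[-2,5]  stable
  step 9. node 5  ⊔preds=[-3,5]  new=[2,5]  stable

Least fixpoint reached:
  node 0: [-2,5]
  node 1: [1,3]
  node 2: [-2,2]
  node 3: [0,2]
  node 4: [1,3]
  node 5: [2,5]
  node 6: [-3,5]

[2,5]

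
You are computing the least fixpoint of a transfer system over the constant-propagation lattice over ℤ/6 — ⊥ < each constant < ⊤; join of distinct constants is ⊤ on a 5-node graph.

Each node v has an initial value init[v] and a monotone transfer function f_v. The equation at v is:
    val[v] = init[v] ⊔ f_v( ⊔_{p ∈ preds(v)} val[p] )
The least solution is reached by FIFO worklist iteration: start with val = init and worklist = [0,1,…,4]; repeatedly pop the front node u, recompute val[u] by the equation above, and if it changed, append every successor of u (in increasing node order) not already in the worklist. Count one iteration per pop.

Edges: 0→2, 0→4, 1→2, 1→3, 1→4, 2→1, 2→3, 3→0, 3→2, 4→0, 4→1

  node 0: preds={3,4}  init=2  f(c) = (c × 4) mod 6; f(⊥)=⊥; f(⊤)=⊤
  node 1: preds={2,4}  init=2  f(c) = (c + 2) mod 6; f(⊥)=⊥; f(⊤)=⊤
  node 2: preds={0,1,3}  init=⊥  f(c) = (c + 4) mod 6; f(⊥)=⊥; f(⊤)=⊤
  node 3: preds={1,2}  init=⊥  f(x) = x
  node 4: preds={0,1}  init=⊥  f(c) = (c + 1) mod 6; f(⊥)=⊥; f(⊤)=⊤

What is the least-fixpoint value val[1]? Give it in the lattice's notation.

Trace (12 dequeues):
  [1] u=0 | in ⊥ | out 2 | ==
  [2] u=1 | in ⊥ | out 2 | ==
  [3] u=2 | in 2 | out 0 | prev ⊥ | push {1}
  [4] u=3 | in ⊤ | out ⊤ | prev ⊥ | push {0,2}
  [5] u=4 | in 2 | out 3 | prev ⊥ | push {}
  [6] u=1 | in ⊤ | out ⊤ | prev 2 | push {3,4}
  [7] u=0 | in ⊤ | out ⊤ | prev 2 | push {}
  [8] u=2 | in ⊤ | out ⊤ | prev 0 | push {1}
  [9] u=3 | in ⊤ | out ⊤ | ==
  [10] u=4 | in ⊤ | out ⊤ | prev 3 | push {0}
  [11] u=1 | in ⊤ | out ⊤ | ==
  [12] u=0 | in ⊤ | out ⊤ | ==

Converged values:
  [0] ⊤
  [1] ⊤
  [2] ⊤
  [3] ⊤
  [4] ⊤

⊤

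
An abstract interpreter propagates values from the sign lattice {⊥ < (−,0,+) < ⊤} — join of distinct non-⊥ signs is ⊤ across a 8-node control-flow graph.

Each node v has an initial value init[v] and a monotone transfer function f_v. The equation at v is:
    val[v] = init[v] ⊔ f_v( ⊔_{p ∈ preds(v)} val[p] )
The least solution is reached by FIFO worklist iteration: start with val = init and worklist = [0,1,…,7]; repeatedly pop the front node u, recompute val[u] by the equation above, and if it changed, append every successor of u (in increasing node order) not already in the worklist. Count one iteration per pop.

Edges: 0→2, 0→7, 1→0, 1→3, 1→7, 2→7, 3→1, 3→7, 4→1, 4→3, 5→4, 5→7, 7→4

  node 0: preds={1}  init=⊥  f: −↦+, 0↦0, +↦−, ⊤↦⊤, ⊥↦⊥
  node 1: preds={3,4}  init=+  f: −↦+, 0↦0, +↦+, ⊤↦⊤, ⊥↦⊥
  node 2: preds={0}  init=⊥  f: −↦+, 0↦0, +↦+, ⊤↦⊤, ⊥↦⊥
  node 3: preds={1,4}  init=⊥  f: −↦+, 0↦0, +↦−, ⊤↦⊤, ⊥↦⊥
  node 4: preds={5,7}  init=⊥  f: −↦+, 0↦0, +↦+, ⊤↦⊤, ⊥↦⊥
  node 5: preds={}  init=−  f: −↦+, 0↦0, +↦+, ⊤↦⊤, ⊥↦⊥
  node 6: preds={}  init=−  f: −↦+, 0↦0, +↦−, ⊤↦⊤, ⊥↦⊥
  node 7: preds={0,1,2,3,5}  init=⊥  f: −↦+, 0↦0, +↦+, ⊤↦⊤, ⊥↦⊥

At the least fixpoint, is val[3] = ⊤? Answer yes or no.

Iteration log — 17 steps:
  step 1. node 0  ⊔preds=+  new=−  old=⊥  +wl: 
  step 2. node 1  ⊔preds=⊥  new=+  stable
  step 3. node 2  ⊔preds=−  new=+  old=⊥  +wl: 
  step 4. node 3  ⊔preds=+  new=−  old=⊥  +wl: 1
  step 5. node 4  ⊔preds=−  new=+  old=⊥  +wl: 3
  step 6. node 5  ⊔preds=⊥  new=−  stable
  step 7. node 6  ⊔preds=⊥  new=−  stable
  step 8. node 7  ⊔preds=⊤  new=⊤  old=⊥  +wl: 4
  step 9. node 1  ⊔preds=⊤  new=⊤  old=+  +wl: 0,7
  step 10. node 3  ⊔preds=⊤  new=⊤  old=−  +wl: 1
  step 11. node 4  ⊔preds=⊤  new=⊤  old=+  +wl: 3
  step 12. node 0  ⊔preds=⊤  new=⊤  old=−  +wl: 2
  step 13. node 7  ⊔preds=⊤  new=⊤  stable
  step 14. node 1  ⊔preds=⊤  new=⊤  stable
  step 15. node 3  ⊔preds=⊤  new=⊤  stable
  step 16. node 2  ⊔preds=⊤  new=⊤  old=+  +wl: 7
  step 17. node 7  ⊔preds=⊤  new=⊤  stable

Least fixpoint reached:
  node 0: ⊤
  node 1: ⊤
  node 2: ⊤
  node 3: ⊤
  node 4: ⊤
  node 5: −
  node 6: −
  node 7: ⊤

yes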